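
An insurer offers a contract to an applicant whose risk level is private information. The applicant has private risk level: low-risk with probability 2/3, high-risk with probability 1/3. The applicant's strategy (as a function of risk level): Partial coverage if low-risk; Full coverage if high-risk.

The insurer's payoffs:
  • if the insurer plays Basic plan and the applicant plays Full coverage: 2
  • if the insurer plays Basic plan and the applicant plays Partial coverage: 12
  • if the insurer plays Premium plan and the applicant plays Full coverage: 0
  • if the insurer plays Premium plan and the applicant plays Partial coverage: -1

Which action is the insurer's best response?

E[Basic plan] = 2/3·(12) + 1/3·(2) = 26/3
E[Premium plan] = 2/3·(-1) + 1/3·(0) = -2/3
Best response: Basic plan (26/3 is the largest).

Basic plan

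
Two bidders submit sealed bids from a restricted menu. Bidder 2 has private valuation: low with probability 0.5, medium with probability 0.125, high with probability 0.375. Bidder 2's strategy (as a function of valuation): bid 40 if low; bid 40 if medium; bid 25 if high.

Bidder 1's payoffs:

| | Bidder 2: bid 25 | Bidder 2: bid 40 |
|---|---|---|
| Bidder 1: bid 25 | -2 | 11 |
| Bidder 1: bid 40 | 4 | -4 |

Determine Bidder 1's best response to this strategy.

E[bid 25] = 0.5·(11) + 0.125·(11) + 0.375·(-2) = 6.125
E[bid 40] = 0.5·(-4) + 0.125·(-4) + 0.375·(4) = -1
Best response: bid 25 (6.125 is the largest).

bid 25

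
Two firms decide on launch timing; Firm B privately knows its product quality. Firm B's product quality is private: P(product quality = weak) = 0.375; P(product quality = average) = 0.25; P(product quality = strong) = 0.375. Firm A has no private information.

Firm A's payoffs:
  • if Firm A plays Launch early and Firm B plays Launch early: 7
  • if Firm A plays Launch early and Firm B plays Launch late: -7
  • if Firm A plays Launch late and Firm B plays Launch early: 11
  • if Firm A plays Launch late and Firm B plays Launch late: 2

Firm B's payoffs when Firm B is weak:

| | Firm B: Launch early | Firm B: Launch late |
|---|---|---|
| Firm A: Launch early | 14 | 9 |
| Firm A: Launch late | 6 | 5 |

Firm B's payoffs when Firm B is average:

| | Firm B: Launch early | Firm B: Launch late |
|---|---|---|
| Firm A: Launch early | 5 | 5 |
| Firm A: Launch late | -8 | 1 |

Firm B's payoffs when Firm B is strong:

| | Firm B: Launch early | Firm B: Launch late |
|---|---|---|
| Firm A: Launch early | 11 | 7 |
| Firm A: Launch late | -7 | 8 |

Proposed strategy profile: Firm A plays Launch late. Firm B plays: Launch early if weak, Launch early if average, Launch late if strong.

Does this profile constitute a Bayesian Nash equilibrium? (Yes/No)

A profile is a BNE iff every type of every player is best-responding given beliefs about the other side.
Firm A plays Launch late: E[Launch late] = 0.375·(11) + 0.25·(11) + 0.375·(2) = 7.625; E[Launch early] = 1.75. Best-responding. ✓
Firm B (product quality weak), facing Launch late: Launch early gives 6, Launch late gives 5. Proposed Launch early is best. ✓
Firm B (product quality average), facing Launch late: Launch early gives -8, Launch late gives 1. Proposed Launch early is not best — profitable deviation exists. ✗
Firm B (product quality strong), facing Launch late: Launch early gives -7, Launch late gives 8. Proposed Launch late is best. ✓

No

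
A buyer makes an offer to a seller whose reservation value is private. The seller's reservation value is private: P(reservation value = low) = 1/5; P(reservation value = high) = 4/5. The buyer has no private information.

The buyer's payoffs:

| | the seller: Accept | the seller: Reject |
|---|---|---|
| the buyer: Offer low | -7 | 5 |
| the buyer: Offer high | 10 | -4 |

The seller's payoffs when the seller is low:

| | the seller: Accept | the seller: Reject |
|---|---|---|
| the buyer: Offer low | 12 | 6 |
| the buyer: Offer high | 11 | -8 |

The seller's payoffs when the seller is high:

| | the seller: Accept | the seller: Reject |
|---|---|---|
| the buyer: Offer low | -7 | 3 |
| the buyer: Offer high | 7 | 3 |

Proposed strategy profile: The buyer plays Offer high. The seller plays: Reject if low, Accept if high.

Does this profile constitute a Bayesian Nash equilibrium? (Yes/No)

The buyer plays Offer high: E[Offer high] = 1/5·(-4) + 4/5·(10) = 36/5; E[Offer low] = -23/5. Best-responding. ✓
The seller (reservation value low), facing Offer high: Accept gives 11, Reject gives -8. Proposed Reject is not best — profitable deviation exists. ✗
The seller (reservation value high), facing Offer high: Accept gives 7, Reject gives 3. Proposed Accept is best. ✓

No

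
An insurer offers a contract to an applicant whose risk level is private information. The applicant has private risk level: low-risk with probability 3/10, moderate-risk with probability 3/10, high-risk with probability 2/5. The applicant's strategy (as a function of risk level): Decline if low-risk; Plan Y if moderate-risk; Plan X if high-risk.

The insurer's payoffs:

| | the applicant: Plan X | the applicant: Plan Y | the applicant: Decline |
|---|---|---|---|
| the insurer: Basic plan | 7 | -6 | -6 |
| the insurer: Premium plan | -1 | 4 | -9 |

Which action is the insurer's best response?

Compute the insurer's expected payoff for each action, taking the expectation over the applicant's type.
E[Basic plan] = 3/10·(-6) + 3/10·(-6) + 2/5·(7) = -4/5
E[Premium plan] = 3/10·(-9) + 3/10·(4) + 2/5·(-1) = -19/10
Best response: Basic plan (-4/5 is the largest).

Basic plan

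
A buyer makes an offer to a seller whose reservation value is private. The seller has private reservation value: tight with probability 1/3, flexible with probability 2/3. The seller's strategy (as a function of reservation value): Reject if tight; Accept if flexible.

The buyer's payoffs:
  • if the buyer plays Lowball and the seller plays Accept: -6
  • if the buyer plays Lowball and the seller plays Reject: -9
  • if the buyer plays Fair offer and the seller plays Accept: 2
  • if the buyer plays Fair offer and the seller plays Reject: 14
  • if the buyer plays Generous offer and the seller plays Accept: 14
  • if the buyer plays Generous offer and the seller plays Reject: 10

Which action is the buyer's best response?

E[Lowball] = 1/3·(-9) + 2/3·(-6) = -7
E[Fair offer] = 1/3·(14) + 2/3·(2) = 6
E[Generous offer] = 1/3·(10) + 2/3·(14) = 38/3
Best response: Generous offer (38/3 is the largest).

Generous offer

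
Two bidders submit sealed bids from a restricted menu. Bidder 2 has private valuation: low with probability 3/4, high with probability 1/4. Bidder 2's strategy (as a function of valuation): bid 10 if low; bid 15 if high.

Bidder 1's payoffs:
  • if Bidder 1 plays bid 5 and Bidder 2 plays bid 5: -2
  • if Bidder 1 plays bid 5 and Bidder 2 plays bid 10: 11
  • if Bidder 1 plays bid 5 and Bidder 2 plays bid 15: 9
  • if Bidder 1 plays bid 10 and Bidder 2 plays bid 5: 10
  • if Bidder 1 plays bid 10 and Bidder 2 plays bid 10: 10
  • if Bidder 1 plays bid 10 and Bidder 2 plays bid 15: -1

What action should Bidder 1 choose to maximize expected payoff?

bid 5

E[bid 5] = 3/4·(11) + 1/4·(9) = 21/2
E[bid 10] = 3/4·(10) + 1/4·(-1) = 29/4
Best response: bid 5 (21/2 is the largest).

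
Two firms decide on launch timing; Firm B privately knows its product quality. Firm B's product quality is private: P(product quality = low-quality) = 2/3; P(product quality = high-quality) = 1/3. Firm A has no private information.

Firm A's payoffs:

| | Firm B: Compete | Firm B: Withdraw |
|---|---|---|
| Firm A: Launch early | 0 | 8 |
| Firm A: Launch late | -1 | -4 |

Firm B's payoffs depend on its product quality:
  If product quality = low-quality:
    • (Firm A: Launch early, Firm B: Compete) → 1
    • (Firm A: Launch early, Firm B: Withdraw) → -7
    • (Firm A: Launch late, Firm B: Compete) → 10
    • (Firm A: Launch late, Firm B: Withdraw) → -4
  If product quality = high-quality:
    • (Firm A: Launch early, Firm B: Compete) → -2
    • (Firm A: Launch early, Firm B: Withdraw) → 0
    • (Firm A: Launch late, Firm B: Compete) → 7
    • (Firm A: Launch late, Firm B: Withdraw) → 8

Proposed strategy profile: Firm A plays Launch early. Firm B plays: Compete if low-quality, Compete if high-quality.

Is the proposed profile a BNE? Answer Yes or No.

Firm A plays Launch early: E[Launch early] = 2/3·(0) + 1/3·(0) = 0; E[Launch late] = -1. Best-responding. ✓
Firm B (product quality low-quality), facing Launch early: Compete gives 1, Withdraw gives -7. Proposed Compete is best. ✓
Firm B (product quality high-quality), facing Launch early: Compete gives -2, Withdraw gives 0. Proposed Compete is not best — profitable deviation exists. ✗

No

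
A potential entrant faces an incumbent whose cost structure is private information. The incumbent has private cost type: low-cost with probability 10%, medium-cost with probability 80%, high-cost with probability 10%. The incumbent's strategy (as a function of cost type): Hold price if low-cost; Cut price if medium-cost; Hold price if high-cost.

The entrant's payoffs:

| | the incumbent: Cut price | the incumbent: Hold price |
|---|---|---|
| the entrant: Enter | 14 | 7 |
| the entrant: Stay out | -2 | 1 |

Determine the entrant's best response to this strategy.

Enter

E[Enter] = 0.1·(7) + 0.8·(14) + 0.1·(7) = 12.6
E[Stay out] = 0.1·(1) + 0.8·(-2) + 0.1·(1) = -1.4
Best response: Enter (12.6 is the largest).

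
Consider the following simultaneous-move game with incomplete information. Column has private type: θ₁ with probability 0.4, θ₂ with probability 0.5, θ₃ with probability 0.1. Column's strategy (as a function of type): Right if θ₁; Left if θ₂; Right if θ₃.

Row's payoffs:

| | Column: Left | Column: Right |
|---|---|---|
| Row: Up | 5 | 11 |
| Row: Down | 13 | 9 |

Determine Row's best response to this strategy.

E[Up] = 0.4·(11) + 0.5·(5) + 0.1·(11) = 8
E[Down] = 0.4·(9) + 0.5·(13) + 0.1·(9) = 11
Best response: Down (11 is the largest).

Down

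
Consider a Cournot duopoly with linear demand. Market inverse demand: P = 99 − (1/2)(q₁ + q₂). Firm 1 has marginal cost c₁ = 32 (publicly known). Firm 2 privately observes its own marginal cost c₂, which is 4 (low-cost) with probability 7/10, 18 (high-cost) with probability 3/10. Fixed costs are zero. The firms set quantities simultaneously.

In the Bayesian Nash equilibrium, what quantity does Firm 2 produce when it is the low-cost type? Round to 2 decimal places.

80.60

Firm 2 with cost c maximizes (99 − (1/2)(q₁+q₂) − c)·q₂, giving q₂(c) = (99 − c − (1/2)q₁).
E[c₂] = 7/10·4 + 3/10·18 = 8.2
Firm 1's FOC against E[q₂] yields q₁ = (99 − 2·32 + E[c₂])/(3/2) = (99 − 64 + 8.2)/(3/2) = 28.8.
q₂(low-cost) = (99 − 4 − (1/2)·28.8) = 80.6.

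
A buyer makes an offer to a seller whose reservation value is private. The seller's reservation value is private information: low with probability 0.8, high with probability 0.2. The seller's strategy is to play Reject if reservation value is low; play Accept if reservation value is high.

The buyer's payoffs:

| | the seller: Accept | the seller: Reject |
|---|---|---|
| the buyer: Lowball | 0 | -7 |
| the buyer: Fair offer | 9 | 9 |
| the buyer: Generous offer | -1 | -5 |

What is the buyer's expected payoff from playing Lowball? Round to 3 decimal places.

-5.600

E[Lowball] = 0.8·(-7) + 0.2·0 = (-5.6) + 0 = -5.6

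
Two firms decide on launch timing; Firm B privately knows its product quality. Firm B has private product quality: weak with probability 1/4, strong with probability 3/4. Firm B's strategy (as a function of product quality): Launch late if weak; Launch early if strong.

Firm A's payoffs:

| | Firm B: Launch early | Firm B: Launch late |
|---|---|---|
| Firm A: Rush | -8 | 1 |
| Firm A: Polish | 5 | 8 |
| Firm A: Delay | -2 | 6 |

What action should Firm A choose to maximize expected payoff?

E[Rush] = 1/4·(1) + 3/4·(-8) = -23/4
E[Polish] = 1/4·(8) + 3/4·(5) = 23/4
E[Delay] = 1/4·(6) + 3/4·(-2) = 0
Best response: Polish (23/4 is the largest).

Polish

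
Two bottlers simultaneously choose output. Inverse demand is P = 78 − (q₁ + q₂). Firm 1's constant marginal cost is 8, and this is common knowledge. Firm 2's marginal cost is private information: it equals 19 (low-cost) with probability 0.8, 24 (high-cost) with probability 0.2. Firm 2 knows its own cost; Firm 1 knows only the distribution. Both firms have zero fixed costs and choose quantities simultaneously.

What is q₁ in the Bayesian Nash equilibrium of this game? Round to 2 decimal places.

27.33

Firm 2 with cost c maximizes (78 − (q₁+q₂) − c)·q₂, giving q₂(c) = (78 − c − q₁)/2.
E[c₂] = 0.8·19 + 0.2·24 = 20
Firm 1's FOC against E[q₂] yields q₁ = (78 − 2·8 + E[c₂])/3 = (78 − 16 + 20)/3 = 27.3333.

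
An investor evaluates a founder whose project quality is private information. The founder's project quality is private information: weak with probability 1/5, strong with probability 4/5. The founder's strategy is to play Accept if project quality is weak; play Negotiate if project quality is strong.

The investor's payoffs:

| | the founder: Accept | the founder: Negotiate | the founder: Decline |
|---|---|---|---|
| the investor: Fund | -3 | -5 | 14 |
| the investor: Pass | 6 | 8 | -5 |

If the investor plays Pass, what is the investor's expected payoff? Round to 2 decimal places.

7.60

E[Pass] = 1/5·6 + 4/5·8 = 6/5 + 32/5 = 38/5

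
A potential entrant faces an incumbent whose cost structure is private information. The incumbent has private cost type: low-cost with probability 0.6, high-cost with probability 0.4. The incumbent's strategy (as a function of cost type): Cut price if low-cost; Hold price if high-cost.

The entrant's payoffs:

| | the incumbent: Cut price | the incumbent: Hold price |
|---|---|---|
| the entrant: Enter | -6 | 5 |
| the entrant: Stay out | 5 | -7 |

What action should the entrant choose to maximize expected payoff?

E[Enter] = 0.6·(-6) + 0.4·(5) = -1.6
E[Stay out] = 0.6·(5) + 0.4·(-7) = 0.2
Best response: Stay out (0.2 is the largest).

Stay out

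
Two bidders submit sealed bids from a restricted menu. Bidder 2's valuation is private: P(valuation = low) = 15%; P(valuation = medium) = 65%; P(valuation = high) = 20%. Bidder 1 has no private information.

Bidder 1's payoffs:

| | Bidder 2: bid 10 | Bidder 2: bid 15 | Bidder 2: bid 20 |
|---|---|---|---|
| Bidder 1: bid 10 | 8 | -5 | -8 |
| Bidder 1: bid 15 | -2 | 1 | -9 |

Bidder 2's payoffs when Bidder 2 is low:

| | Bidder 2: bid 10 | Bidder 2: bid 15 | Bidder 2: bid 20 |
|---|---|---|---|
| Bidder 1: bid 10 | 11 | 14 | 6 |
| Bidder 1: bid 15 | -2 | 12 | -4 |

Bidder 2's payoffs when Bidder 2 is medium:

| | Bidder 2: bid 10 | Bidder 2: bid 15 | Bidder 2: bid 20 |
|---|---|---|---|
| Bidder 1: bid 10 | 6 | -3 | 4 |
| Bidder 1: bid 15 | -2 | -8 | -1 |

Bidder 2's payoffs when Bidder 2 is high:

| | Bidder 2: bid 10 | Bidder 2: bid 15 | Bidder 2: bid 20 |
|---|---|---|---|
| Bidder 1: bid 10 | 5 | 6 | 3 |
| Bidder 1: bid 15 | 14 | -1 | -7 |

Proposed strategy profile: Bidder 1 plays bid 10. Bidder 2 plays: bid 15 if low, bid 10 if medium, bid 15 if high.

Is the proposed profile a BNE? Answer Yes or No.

Yes

Bidder 1 plays bid 10: E[bid 10] = 0.15·(-5) + 0.65·(8) + 0.2·(-5) = 3.45; E[bid 15] = -0.95. Best-responding. ✓
Bidder 2 (valuation low), facing bid 10: bid 10 gives 11, bid 15 gives 14, bid 20 gives 6. Proposed bid 15 is best. ✓
Bidder 2 (valuation medium), facing bid 10: bid 10 gives 6, bid 15 gives -3, bid 20 gives 4. Proposed bid 10 is best. ✓
Bidder 2 (valuation high), facing bid 10: bid 10 gives 5, bid 15 gives 6, bid 20 gives 3. Proposed bid 15 is best. ✓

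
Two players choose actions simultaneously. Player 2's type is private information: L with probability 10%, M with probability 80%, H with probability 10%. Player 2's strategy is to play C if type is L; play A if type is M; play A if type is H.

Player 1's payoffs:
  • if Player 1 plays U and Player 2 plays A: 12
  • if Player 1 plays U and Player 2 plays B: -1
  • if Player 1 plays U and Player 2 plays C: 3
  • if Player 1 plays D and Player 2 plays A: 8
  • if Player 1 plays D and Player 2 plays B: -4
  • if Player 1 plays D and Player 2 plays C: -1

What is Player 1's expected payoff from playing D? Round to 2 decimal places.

7.10

E[D] = 0.1·(-1) + 0.8·8 + 0.1·8 = (-0.1) + 6.4 + 0.8 = 7.1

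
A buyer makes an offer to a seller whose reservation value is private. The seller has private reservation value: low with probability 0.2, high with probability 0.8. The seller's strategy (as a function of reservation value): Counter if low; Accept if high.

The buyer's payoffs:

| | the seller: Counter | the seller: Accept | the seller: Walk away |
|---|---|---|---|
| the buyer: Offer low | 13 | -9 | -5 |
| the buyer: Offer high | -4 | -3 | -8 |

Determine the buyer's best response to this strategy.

E[Offer low] = 0.2·(13) + 0.8·(-9) = -4.6
E[Offer high] = 0.2·(-4) + 0.8·(-3) = -3.2
Best response: Offer high (-3.2 is the largest).

Offer high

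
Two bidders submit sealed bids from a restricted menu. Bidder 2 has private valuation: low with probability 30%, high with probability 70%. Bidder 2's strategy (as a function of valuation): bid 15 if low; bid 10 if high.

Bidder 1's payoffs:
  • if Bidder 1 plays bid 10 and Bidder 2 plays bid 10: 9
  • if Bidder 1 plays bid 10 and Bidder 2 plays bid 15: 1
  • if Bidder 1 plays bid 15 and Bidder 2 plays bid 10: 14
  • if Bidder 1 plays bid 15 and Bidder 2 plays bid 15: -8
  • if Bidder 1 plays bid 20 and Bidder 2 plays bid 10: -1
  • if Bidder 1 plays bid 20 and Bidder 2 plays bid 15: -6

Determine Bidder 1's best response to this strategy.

bid 15

E[bid 10] = 0.3·(1) + 0.7·(9) = 6.6
E[bid 15] = 0.3·(-8) + 0.7·(14) = 7.4
E[bid 20] = 0.3·(-6) + 0.7·(-1) = -2.5
Best response: bid 15 (7.4 is the largest).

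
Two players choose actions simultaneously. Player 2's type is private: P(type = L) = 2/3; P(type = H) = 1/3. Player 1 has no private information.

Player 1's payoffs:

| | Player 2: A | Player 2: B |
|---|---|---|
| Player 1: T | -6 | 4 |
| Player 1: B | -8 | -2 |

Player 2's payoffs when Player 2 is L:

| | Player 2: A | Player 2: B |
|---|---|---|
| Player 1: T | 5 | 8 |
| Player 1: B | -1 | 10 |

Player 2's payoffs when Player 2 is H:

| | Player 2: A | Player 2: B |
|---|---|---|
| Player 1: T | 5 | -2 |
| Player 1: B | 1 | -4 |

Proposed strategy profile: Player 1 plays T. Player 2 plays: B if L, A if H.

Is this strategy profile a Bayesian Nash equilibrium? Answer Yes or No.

Player 1 plays T: E[T] = 2/3·(4) + 1/3·(-6) = 2/3; E[B] = -4. Best-responding. ✓
Player 2 (type L), facing T: A gives 5, B gives 8. Proposed B is best. ✓
Player 2 (type H), facing T: A gives 5, B gives -2. Proposed A is best. ✓

Yes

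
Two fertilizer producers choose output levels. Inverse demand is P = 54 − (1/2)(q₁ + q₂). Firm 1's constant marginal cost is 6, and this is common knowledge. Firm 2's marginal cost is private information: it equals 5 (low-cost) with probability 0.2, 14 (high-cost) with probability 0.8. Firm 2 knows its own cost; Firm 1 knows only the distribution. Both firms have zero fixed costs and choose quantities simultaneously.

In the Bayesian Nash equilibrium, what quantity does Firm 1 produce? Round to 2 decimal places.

36.13

Type-c best response for Firm 2: q₂(c) = (54 − c) − q₁/2.
Firm 1 maximizes expected profit; its first-order condition is 54 − q₁ − (1/2)E[q₂] − 6 = 0.
Substituting E[q₂] and solving: E[c₂] = 12.2, so q₁ = (54 − 2·6 + 12.2)/(3/2) = 36.1333.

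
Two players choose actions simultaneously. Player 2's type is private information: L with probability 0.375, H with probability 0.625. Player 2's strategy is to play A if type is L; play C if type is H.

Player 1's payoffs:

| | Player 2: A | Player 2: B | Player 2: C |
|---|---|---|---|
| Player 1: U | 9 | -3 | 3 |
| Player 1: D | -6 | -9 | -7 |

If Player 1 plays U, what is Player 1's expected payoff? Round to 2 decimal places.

5.25

E[U] = 0.375·9 + 0.625·3 = 3.375 + 1.875 = 5.25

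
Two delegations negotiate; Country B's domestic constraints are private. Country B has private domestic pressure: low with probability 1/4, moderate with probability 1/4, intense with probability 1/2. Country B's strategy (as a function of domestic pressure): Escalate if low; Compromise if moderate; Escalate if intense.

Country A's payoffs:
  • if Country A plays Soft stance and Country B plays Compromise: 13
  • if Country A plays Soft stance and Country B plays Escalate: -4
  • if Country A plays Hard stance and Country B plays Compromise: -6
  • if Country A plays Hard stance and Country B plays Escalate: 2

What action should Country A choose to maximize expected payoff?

Soft stance

E[Soft stance] = 1/4·(-4) + 1/4·(13) + 1/2·(-4) = 1/4
E[Hard stance] = 1/4·(2) + 1/4·(-6) + 1/2·(2) = 0
Best response: Soft stance (1/4 is the largest).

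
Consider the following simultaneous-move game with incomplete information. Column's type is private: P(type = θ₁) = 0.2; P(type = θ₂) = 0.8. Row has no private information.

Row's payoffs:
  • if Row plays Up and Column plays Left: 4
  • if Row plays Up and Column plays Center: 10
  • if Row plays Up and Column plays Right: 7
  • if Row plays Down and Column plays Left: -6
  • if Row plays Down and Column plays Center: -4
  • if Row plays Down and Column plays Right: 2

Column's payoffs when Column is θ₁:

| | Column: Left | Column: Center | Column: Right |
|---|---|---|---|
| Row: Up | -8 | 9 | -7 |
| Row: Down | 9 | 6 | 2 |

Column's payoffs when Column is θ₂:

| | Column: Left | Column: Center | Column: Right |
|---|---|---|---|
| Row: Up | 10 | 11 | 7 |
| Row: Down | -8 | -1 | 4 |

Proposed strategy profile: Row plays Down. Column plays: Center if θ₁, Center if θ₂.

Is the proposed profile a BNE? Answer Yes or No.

Row plays Down: E[Down] = 0.2·(-4) + 0.8·(-4) = -4; E[Up] = 10. Not best-responding. ✗
Column (type θ₁), facing Down: Left gives 9, Center gives 6, Right gives 2. Proposed Center is not best — profitable deviation exists. ✗
Column (type θ₂), facing Down: Left gives -8, Center gives -1, Right gives 4. Proposed Center is not best — profitable deviation exists. ✗

No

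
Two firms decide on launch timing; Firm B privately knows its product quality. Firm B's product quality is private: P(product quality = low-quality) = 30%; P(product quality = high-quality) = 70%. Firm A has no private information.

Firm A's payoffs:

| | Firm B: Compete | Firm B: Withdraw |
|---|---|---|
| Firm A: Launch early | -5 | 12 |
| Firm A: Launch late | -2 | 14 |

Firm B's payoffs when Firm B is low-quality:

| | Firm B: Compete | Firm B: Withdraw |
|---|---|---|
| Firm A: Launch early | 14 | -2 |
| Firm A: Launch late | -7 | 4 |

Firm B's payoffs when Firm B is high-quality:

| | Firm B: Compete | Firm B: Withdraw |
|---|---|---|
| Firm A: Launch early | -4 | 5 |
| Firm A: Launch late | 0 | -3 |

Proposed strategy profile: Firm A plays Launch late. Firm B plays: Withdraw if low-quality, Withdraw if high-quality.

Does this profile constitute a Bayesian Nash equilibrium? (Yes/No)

Firm A plays Launch late: E[Launch late] = 0.3·(14) + 0.7·(14) = 14; E[Launch early] = 12. Best-responding. ✓
Firm B (product quality low-quality), facing Launch late: Compete gives -7, Withdraw gives 4. Proposed Withdraw is best. ✓
Firm B (product quality high-quality), facing Launch late: Compete gives 0, Withdraw gives -3. Proposed Withdraw is not best — profitable deviation exists. ✗

No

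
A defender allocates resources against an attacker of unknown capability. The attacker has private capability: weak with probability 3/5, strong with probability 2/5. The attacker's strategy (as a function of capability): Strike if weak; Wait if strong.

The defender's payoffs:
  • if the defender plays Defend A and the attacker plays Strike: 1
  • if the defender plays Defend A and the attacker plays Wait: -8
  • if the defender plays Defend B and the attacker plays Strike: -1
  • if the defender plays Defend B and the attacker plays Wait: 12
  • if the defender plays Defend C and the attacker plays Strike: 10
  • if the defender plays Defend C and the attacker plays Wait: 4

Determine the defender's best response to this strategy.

Defend C

Compute the defender's expected payoff for each action, taking the expectation over the attacker's type.
E[Defend A] = 3/5·(1) + 2/5·(-8) = -13/5
E[Defend B] = 3/5·(-1) + 2/5·(12) = 21/5
E[Defend C] = 3/5·(10) + 2/5·(4) = 38/5
Best response: Defend C (38/5 is the largest).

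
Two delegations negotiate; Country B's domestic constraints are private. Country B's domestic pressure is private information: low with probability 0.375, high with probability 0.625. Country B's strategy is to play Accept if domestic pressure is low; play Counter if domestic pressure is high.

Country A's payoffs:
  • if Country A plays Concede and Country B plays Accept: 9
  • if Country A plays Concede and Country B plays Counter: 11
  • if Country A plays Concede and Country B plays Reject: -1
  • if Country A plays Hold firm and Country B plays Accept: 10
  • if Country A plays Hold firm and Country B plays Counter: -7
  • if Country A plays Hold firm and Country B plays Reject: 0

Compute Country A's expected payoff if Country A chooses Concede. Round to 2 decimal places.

10.25

Take the expectation over Country B's domestic pressure, weighting each type's action by its prior probability.
E[Concede] = 0.375·9 + 0.625·11 = 3.375 + 6.875 = 10.25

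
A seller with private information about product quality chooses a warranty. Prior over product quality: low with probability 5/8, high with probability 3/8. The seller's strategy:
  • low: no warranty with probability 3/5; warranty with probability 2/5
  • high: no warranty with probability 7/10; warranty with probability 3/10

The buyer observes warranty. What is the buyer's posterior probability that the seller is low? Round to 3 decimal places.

P(warranty) = (5/8)·(2/5) + (3/8)·(3/10) = 29/80
P(low | warranty) = ((5/8)·(2/5)) / (29/80) = (1/4) / (29/80) = 20/29

0.690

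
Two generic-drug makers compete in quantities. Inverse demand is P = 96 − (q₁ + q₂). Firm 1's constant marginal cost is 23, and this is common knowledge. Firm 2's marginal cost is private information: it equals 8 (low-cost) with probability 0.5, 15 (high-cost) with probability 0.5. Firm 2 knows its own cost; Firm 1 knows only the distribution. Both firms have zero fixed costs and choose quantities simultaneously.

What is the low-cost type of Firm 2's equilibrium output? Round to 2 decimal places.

33.75

Firm 2 with cost c maximizes (96 − (q₁+q₂) − c)·q₂, giving q₂(c) = (96 − c − q₁)/2.
E[c₂] = 0.5·8 + 0.5·15 = 11.5
Firm 1's FOC against E[q₂] yields q₁ = (96 − 2·23 + E[c₂])/3 = (96 − 46 + 11.5)/3 = 20.5.
q₂(low-cost) = (96 − 8 − 20.5)/2 = 33.75.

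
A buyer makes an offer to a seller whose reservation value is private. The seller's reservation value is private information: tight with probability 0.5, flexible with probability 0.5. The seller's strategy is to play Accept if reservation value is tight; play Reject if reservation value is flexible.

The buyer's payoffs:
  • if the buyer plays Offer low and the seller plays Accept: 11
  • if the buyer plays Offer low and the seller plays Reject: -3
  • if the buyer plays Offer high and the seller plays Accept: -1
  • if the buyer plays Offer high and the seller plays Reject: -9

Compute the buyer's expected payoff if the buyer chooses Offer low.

4

Take the expectation over the seller's reservation value, weighting each type's action by its prior probability.
E[Offer low] = 0.5·11 + 0.5·(-3) = 5.5 + (-1.5) = 4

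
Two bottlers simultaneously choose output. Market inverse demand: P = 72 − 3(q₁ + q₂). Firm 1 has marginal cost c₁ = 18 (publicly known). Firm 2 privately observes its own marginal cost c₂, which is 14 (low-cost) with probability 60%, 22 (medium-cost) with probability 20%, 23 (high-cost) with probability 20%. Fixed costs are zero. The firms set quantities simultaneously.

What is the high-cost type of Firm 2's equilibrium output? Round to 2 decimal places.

Type-c best response for Firm 2: q₂(c) = (72 − c)/6 − q₁/2.
Firm 1 maximizes expected profit; its first-order condition is 72 − 6q₁ − 3E[q₂] − 18 = 0.
Substituting E[q₂] and solving: E[c₂] = 17.4, so q₁ = (72 − 2·18 + 17.4)/9 = 5.93333.
q₂(high-cost) = (72 − 23 − 3·5.93333)/6 = 5.2.

5.20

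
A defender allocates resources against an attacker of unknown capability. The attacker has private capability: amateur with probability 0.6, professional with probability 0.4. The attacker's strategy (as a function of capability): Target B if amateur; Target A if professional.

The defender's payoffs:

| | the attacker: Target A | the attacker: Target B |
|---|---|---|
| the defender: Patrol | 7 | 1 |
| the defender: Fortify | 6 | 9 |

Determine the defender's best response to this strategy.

Fortify

Compute the defender's expected payoff for each action, taking the expectation over the attacker's type.
E[Patrol] = 0.6·(1) + 0.4·(7) = 3.4
E[Fortify] = 0.6·(9) + 0.4·(6) = 7.8
Best response: Fortify (7.8 is the largest).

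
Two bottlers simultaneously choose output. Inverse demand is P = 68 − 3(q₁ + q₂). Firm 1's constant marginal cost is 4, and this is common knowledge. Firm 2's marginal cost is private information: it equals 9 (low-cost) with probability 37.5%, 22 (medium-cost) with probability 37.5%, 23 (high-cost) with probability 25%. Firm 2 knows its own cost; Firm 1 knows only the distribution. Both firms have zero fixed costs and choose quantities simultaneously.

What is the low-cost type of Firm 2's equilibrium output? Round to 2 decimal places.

5.53

Type-c best response for Firm 2: q₂(c) = (68 − c)/6 − q₁/2.
Firm 1 maximizes expected profit; its first-order condition is 68 − 6q₁ − 3E[q₂] − 4 = 0.
Substituting E[q₂] and solving: E[c₂] = 17.375, so q₁ = (68 − 2·4 + 17.375)/9 = 8.59722.
q₂(low-cost) = (68 − 9 − 3·8.59722)/6 = 5.53472.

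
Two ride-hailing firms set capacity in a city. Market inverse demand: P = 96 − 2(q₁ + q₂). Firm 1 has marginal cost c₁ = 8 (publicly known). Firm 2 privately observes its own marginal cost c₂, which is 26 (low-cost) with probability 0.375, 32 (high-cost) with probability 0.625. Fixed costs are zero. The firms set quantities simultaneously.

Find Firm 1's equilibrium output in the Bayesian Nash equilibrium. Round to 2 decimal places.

18.29

Firm 2 with cost c maximizes (96 − 2(q₁+q₂) − c)·q₂, giving q₂(c) = (96 − c − 2q₁)/4.
E[c₂] = 0.375·26 + 0.625·32 = 29.75
Firm 1's FOC against E[q₂] yields q₁ = (96 − 2·8 + E[c₂])/6 = (96 − 16 + 29.75)/6 = 18.2917.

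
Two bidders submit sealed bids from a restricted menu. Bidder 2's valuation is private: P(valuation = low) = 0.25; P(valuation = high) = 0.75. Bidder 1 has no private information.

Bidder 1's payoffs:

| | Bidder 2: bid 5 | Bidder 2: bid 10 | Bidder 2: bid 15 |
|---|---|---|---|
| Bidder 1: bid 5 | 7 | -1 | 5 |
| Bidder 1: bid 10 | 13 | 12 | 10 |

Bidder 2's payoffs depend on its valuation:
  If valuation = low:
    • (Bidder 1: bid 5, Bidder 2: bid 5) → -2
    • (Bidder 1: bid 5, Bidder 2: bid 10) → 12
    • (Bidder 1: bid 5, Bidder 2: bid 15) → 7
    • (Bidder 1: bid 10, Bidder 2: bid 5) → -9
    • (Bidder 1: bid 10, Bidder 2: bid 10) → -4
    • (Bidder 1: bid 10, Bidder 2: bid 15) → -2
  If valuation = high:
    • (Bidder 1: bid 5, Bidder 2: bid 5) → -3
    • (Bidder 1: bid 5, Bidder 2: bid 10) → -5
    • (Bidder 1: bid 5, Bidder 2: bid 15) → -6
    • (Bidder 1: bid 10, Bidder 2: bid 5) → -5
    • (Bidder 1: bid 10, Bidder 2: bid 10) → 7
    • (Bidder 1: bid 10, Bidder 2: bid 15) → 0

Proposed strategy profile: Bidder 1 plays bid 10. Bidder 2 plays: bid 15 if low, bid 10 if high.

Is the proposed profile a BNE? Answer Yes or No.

Yes

A profile is a BNE iff every type of every player is best-responding given beliefs about the other side.
Bidder 1 plays bid 10: E[bid 10] = 0.25·(10) + 0.75·(12) = 11.5; E[bid 5] = 0.5. Best-responding. ✓
Bidder 2 (valuation low), facing bid 10: bid 5 gives -9, bid 10 gives -4, bid 15 gives -2. Proposed bid 15 is best. ✓
Bidder 2 (valuation high), facing bid 10: bid 5 gives -5, bid 10 gives 7, bid 15 gives 0. Proposed bid 10 is best. ✓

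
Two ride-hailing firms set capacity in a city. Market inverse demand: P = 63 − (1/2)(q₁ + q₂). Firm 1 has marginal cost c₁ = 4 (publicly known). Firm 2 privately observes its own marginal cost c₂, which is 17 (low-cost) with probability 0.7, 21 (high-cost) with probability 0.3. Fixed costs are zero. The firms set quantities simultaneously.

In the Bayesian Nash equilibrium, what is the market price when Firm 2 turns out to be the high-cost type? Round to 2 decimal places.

29.80

Type-c best response for Firm 2: q₂(c) = (63 − c) − q₁/2.
Firm 1 maximizes expected profit; its first-order condition is 63 − q₁ − (1/2)E[q₂] − 4 = 0.
Substituting E[q₂] and solving: E[c₂] = 18.2, so q₁ = (63 − 2·4 + 18.2)/(3/2) = 48.8.
q₂(high-cost) = 17.6, so P = 63 − (1/2)·(48.8 + 17.6) = 29.8.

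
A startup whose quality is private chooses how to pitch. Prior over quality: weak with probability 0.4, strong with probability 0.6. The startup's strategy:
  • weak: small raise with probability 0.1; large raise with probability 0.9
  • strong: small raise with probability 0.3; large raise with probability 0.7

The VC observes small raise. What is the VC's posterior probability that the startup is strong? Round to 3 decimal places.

Apply Bayes' rule using the sender's strategy as the likelihood.
P(small raise) = 0.4·0.1 + 0.6·0.3 = 0.22
P(strong | small raise) = (0.6·0.3) / 0.22 = 0.18 / 0.22 = 0.818182

0.818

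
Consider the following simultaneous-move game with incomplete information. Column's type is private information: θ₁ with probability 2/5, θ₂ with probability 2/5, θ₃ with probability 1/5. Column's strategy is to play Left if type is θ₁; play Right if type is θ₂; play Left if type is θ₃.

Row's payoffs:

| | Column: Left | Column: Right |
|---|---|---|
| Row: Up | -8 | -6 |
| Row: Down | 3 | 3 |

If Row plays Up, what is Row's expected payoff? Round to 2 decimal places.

E[Up] = 2/5·(-8) + 2/5·(-6) + 1/5·(-8) = (-16/5) + (-12/5) + (-8/5) = -36/5

-7.20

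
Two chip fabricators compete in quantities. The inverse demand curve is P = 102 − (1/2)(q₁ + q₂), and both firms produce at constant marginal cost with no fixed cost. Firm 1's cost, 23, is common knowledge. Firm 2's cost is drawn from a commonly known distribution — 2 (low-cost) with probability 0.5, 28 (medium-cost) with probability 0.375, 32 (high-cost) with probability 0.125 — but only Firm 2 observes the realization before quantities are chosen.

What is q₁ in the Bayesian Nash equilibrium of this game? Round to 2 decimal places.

Each type of Firm 2 best-responds to q₁; Firm 1 best-responds to the expected q₂ over Firm 2's types.
Firm 2 with cost c maximizes (102 − (1/2)(q₁+q₂) − c)·q₂, giving q₂(c) = (102 − c − (1/2)q₁).
E[c₂] = 0.5·2 + 0.375·28 + 0.125·32 = 15.5
Firm 1's FOC against E[q₂] yields q₁ = (102 − 2·23 + E[c₂])/(3/2) = (102 − 46 + 15.5)/(3/2) = 47.6667.

47.67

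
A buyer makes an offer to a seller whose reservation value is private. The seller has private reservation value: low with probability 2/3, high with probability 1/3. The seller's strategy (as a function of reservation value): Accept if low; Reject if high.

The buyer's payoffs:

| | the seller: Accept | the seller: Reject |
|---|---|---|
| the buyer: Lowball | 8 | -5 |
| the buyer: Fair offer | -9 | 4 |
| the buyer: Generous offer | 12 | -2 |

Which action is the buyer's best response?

Generous offer

E[Lowball] = 2/3·(8) + 1/3·(-5) = 11/3
E[Fair offer] = 2/3·(-9) + 1/3·(4) = -14/3
E[Generous offer] = 2/3·(12) + 1/3·(-2) = 22/3
Best response: Generous offer (22/3 is the largest).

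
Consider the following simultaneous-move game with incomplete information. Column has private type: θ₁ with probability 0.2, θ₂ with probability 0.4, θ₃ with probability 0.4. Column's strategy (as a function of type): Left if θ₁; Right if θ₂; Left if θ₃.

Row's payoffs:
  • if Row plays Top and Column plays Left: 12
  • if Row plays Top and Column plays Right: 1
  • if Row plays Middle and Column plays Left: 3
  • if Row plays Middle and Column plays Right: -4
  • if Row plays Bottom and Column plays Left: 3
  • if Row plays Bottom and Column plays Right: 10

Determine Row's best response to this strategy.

Top

E[Top] = 0.2·(12) + 0.4·(1) + 0.4·(12) = 7.6
E[Middle] = 0.2·(3) + 0.4·(-4) + 0.4·(3) = 0.2
E[Bottom] = 0.2·(3) + 0.4·(10) + 0.4·(3) = 5.8
Best response: Top (7.6 is the largest).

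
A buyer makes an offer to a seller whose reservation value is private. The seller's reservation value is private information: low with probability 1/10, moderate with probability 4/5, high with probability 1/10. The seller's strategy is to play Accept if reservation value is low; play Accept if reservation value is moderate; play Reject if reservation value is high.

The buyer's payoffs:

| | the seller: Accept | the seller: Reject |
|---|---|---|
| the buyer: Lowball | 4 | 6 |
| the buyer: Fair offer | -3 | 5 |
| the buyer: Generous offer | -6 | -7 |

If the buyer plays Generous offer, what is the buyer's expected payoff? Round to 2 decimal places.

E[Generous offer] = 1/10·(-6) + 4/5·(-6) + 1/10·(-7) = (-3/5) + (-24/5) + (-7/10) = -61/10

-6.10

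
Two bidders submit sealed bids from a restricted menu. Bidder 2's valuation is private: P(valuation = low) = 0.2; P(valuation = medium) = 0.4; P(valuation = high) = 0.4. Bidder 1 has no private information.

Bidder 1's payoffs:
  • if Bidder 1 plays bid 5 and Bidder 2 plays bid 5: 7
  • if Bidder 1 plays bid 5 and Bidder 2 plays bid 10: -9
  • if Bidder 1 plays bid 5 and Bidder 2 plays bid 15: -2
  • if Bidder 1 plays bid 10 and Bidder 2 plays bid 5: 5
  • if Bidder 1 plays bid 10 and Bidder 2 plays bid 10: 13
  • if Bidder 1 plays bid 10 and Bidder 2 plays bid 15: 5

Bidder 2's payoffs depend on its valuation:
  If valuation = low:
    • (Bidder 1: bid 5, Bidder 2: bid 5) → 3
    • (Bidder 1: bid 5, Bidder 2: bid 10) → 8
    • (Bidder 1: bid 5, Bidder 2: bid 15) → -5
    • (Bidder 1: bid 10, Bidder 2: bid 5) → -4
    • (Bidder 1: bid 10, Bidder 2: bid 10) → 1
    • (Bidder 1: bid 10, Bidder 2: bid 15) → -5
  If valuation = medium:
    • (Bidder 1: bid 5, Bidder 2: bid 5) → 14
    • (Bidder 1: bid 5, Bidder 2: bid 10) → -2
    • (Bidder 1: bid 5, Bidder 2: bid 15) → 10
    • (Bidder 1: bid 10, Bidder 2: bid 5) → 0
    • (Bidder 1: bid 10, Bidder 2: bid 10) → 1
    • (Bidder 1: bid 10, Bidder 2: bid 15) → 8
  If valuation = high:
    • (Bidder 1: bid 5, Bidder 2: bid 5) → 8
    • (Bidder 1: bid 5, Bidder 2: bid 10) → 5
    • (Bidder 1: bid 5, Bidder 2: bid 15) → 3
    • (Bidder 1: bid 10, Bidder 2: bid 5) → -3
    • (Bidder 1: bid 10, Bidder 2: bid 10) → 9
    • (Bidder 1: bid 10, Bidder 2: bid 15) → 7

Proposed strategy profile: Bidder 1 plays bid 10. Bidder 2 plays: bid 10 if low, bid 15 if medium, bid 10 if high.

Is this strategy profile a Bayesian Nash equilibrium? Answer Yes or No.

Bidder 1 plays bid 10: E[bid 10] = 0.2·(13) + 0.4·(5) + 0.4·(13) = 9.8; E[bid 5] = -6.2. Best-responding. ✓
Bidder 2 (valuation low), facing bid 10: bid 5 gives -4, bid 10 gives 1, bid 15 gives -5. Proposed bid 10 is best. ✓
Bidder 2 (valuation medium), facing bid 10: bid 5 gives 0, bid 10 gives 1, bid 15 gives 8. Proposed bid 15 is best. ✓
Bidder 2 (valuation high), facing bid 10: bid 5 gives -3, bid 10 gives 9, bid 15 gives 7. Proposed bid 10 is best. ✓

Yes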